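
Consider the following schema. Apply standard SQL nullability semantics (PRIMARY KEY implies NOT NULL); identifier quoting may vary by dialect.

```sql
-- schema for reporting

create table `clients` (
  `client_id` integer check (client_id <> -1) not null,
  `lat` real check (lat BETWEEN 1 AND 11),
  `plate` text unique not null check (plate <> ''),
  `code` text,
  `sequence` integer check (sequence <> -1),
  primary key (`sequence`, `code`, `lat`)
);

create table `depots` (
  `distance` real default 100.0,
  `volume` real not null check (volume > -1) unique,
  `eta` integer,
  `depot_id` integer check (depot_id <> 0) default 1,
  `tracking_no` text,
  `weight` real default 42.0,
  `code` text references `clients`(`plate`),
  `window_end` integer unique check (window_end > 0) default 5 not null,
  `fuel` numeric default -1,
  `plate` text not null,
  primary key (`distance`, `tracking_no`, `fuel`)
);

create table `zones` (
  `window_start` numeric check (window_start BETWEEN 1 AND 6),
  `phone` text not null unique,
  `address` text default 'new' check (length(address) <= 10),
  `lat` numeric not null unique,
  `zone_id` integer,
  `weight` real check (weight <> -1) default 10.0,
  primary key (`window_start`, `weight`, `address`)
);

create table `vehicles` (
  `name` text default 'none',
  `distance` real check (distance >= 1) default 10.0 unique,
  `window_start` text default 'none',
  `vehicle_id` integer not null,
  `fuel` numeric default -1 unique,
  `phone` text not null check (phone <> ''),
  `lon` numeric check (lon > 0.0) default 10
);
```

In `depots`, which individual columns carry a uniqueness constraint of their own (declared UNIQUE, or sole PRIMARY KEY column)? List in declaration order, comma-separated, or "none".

- distance: part of a composite PRIMARY KEY — only the tuple is unique, not this column on its own.
- volume: declared UNIQUE → unique.
- eta: no UNIQUE or single-column PK constraint.
- depot_id: no UNIQUE or single-column PK constraint.
- tracking_no: part of a composite PRIMARY KEY — only the tuple is unique, not this column on its own.
- weight: no UNIQUE or single-column PK constraint.
- code: no UNIQUE or single-column PK constraint.
- window_end: declared UNIQUE → unique.
- fuel: part of a composite PRIMARY KEY — only the tuple is unique, not this column on its own.
- plate: no UNIQUE or single-column PK constraint.

volume, window_end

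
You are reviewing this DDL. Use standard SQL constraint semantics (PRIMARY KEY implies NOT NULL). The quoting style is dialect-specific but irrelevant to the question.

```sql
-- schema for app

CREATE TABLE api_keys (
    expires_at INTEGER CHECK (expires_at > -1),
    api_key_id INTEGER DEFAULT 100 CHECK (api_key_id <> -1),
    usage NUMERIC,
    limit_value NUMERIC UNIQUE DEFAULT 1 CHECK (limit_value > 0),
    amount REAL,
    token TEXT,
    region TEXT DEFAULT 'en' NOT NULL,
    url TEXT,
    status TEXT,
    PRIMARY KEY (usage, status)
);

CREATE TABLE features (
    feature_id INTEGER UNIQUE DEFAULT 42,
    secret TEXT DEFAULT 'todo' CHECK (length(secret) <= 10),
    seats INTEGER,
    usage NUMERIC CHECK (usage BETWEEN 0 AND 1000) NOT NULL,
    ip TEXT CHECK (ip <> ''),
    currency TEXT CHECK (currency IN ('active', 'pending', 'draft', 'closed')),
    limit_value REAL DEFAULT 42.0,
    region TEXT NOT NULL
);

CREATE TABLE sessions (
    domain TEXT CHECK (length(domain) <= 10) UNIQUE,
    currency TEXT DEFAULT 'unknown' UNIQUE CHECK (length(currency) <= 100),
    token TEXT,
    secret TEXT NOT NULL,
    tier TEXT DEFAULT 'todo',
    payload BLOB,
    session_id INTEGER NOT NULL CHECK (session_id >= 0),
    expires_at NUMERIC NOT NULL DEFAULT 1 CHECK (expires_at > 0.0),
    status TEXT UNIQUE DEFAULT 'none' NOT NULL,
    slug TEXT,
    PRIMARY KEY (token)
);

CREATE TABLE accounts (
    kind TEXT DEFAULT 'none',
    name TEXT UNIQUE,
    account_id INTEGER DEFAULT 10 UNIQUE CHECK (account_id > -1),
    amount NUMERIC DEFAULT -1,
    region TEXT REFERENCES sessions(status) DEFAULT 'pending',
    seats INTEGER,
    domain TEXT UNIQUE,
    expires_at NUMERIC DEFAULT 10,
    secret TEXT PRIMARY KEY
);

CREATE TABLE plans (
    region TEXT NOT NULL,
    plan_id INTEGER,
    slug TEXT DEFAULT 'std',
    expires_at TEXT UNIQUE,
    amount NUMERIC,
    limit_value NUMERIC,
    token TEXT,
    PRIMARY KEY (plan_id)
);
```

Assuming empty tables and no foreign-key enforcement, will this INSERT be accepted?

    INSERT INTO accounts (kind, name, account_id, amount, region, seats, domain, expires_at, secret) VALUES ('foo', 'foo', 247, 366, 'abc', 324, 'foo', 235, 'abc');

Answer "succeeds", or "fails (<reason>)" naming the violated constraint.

NOT NULL columns: secret is supplied.
CHECK constraints: 247 satisfies (account_id > -1).
No constraint is violated.

succeeds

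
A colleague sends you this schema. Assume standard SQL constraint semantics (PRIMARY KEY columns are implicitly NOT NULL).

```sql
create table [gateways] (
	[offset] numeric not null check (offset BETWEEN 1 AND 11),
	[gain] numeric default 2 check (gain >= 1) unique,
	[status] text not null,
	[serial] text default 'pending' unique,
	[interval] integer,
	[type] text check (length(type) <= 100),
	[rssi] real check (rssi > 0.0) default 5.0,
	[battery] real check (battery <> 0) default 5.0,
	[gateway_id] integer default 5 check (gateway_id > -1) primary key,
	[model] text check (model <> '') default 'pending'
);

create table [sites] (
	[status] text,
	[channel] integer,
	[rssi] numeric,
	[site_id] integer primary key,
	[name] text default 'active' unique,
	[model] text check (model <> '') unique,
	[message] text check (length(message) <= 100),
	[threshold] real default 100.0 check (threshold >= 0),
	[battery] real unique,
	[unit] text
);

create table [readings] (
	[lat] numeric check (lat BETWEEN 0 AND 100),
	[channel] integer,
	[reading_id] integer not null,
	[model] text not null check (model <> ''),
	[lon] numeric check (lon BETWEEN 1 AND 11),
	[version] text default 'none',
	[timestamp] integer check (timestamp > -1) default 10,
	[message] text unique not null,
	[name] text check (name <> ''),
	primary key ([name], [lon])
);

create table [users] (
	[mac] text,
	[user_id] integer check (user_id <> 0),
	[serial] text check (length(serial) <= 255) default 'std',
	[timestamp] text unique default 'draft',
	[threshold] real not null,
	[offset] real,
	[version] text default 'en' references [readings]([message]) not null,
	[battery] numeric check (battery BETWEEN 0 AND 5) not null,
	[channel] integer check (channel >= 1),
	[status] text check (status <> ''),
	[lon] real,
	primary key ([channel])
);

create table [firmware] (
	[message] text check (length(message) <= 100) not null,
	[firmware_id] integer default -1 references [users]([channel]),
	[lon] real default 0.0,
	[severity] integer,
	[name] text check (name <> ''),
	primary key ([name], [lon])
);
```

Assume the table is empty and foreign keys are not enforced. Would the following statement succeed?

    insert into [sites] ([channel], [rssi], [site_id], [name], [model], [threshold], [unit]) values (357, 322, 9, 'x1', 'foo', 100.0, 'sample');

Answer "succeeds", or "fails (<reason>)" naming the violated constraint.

NOT NULL columns: site_id is supplied.
CHECK constraints: 'foo' satisfies (model <> ''); 100.0 satisfies (threshold >= 0).
No constraint is violated.

succeeds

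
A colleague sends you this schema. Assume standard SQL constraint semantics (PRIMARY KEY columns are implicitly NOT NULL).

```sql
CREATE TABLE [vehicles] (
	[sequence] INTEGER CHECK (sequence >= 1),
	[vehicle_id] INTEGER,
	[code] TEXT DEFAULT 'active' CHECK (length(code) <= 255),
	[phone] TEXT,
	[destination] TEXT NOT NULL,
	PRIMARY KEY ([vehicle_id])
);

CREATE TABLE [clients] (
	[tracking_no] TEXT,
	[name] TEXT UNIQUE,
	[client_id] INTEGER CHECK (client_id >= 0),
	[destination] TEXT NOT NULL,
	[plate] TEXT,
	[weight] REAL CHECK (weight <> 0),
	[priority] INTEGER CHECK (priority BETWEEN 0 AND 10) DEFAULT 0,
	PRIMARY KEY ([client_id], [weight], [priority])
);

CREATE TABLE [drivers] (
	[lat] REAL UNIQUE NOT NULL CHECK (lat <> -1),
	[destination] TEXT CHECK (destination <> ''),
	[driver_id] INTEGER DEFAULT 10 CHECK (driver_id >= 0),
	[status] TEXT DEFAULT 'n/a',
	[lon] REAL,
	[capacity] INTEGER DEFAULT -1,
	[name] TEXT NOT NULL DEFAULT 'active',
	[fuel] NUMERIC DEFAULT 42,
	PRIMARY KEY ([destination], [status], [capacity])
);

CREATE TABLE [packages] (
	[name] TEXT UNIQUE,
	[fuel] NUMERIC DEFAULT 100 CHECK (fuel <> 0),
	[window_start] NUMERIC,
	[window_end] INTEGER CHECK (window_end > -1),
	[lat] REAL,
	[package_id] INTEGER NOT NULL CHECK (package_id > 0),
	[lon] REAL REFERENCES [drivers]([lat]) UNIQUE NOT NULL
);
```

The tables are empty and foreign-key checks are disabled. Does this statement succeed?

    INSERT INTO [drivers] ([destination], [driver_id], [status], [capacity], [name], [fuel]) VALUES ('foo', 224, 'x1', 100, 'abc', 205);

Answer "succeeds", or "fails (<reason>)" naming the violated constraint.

lat is omitted from the column list and has no DEFAULT, so it would receive NULL.
But lat is declared NOT NULL.

fails (NOT NULL on lat)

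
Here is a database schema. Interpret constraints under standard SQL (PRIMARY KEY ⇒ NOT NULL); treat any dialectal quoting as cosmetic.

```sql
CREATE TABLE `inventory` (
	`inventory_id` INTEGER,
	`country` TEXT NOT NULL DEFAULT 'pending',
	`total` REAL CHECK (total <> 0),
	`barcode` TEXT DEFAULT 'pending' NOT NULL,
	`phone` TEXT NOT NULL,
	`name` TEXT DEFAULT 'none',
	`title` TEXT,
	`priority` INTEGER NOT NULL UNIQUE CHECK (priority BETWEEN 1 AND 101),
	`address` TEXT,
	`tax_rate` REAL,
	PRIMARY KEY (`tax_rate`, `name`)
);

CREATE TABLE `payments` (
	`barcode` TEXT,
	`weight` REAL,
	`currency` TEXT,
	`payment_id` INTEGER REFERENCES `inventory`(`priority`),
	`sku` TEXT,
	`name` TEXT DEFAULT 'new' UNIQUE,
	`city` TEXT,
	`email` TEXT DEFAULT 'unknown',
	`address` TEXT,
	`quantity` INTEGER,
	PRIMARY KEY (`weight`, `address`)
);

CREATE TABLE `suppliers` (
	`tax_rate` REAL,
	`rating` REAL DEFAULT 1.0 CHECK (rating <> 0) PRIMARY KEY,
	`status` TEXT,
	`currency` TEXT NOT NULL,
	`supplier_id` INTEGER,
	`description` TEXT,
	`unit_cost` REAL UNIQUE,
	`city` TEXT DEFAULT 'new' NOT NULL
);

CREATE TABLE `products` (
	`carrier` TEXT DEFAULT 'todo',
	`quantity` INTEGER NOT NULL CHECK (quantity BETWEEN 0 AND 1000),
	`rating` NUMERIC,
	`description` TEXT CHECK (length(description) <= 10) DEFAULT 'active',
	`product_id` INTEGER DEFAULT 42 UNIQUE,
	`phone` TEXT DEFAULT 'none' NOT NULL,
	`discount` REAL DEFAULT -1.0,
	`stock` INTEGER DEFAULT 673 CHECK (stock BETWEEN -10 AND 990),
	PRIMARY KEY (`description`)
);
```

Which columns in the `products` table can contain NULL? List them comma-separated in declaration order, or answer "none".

- carrier: DEFAULT only fills an omitted column; an explicit NULL is still allowed → nullable.
- quantity: declared NOT NULL → not nullable.
- rating: no NOT NULL constraint applies → nullable.
- description: part of the PRIMARY KEY, which implies NOT NULL → not nullable.
- product_id: UNIQUE does not imply NOT NULL → nullable.
- phone: declared NOT NULL → not nullable.
- discount: DEFAULT only fills an omitted column; an explicit NULL is still allowed → nullable.
- stock: CHECK does not forbid NULL (a CHECK constraint passes when its expression is NULL) → nullable.

carrier, rating, product_id, discount, stock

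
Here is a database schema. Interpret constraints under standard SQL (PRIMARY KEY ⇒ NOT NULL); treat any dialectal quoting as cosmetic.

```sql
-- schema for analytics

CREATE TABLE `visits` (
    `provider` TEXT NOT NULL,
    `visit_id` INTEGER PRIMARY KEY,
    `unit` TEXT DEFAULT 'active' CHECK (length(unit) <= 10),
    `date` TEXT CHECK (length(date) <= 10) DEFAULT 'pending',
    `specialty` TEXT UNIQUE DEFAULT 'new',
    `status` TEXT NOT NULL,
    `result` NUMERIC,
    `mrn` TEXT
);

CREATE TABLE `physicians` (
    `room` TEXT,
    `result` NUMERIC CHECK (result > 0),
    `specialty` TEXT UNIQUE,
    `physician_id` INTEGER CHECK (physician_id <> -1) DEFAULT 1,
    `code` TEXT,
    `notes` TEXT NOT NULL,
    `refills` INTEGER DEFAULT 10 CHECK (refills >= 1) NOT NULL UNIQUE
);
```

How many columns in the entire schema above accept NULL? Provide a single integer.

10

visits: 5 nullable (unit, date, specialty, result, mrn — PK (visit_id) and explicit NOT NULL columns excluded).
physicians: 5 nullable (room, result, specialty, physician_id, code — PK none and explicit NOT NULL columns excluded).
Total: 5 + 5 = 10.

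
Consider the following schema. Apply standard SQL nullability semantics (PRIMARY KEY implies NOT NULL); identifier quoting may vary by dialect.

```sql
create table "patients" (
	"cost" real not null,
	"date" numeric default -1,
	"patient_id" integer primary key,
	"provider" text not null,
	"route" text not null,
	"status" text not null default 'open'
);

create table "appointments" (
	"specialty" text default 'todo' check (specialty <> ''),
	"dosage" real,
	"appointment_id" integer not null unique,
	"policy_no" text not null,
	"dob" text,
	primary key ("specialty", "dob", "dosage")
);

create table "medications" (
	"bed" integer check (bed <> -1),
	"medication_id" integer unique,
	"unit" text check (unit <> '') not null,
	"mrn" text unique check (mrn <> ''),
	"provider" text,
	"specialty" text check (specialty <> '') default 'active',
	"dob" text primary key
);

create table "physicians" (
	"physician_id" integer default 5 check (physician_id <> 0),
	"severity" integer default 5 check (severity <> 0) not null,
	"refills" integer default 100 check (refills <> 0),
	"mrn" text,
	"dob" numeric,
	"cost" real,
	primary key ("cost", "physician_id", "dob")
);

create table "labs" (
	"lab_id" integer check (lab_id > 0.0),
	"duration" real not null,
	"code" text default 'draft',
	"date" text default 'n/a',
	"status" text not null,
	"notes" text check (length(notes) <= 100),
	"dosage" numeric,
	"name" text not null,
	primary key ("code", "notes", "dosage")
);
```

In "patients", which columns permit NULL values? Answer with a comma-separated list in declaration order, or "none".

- cost: declared NOT NULL → not nullable.
- date: DEFAULT only fills an omitted column; an explicit NULL is still allowed → nullable.
- patient_id: part of the PRIMARY KEY, which implies NOT NULL → not nullable.
- provider: declared NOT NULL → not nullable.
- route: declared NOT NULL → not nullable.
- status: declared NOT NULL → not nullable.

date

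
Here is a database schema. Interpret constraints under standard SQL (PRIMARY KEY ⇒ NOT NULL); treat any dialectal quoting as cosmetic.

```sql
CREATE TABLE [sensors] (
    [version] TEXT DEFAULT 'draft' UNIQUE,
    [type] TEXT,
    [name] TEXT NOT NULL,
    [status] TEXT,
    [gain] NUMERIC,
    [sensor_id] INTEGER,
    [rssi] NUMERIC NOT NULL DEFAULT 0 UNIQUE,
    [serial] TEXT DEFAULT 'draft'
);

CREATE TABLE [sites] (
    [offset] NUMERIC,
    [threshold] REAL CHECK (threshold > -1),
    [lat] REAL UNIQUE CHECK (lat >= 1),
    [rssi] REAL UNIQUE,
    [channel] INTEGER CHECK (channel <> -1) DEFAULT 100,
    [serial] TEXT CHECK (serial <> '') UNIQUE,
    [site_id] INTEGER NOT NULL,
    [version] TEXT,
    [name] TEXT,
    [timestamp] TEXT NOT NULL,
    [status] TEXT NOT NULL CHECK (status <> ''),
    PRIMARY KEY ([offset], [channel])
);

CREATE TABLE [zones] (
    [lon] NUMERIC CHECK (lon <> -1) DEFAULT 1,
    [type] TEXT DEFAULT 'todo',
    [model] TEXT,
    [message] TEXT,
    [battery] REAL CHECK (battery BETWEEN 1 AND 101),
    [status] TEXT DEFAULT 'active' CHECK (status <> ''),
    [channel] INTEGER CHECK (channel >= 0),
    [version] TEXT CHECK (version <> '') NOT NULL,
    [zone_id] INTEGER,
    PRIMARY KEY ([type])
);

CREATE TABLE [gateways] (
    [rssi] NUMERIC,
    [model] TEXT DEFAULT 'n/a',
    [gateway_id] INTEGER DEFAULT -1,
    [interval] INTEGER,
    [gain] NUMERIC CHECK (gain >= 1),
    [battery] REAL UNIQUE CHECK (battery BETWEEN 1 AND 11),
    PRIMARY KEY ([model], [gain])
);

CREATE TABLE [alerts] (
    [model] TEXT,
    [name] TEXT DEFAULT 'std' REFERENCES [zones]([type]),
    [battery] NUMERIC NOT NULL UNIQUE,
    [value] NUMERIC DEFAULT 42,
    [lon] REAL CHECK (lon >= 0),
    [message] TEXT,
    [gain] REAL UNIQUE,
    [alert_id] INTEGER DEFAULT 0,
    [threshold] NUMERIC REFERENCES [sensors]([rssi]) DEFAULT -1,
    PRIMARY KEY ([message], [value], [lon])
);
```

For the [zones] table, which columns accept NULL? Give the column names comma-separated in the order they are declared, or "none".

lon, model, message, battery, status, channel, zone_id

- lon: CHECK does not forbid NULL (a CHECK constraint passes when its expression is NULL) → nullable.
- type: part of the PRIMARY KEY, which implies NOT NULL → not nullable.
- model: no NOT NULL constraint applies → nullable.
- message: no NOT NULL constraint applies → nullable.
- battery: CHECK does not forbid NULL (a CHECK constraint passes when its expression is NULL) → nullable.
- status: CHECK does not forbid NULL (a CHECK constraint passes when its expression is NULL) → nullable.
- channel: CHECK does not forbid NULL (a CHECK constraint passes when its expression is NULL) → nullable.
- version: declared NOT NULL → not nullable.
- zone_id: no NOT NULL constraint applies → nullable.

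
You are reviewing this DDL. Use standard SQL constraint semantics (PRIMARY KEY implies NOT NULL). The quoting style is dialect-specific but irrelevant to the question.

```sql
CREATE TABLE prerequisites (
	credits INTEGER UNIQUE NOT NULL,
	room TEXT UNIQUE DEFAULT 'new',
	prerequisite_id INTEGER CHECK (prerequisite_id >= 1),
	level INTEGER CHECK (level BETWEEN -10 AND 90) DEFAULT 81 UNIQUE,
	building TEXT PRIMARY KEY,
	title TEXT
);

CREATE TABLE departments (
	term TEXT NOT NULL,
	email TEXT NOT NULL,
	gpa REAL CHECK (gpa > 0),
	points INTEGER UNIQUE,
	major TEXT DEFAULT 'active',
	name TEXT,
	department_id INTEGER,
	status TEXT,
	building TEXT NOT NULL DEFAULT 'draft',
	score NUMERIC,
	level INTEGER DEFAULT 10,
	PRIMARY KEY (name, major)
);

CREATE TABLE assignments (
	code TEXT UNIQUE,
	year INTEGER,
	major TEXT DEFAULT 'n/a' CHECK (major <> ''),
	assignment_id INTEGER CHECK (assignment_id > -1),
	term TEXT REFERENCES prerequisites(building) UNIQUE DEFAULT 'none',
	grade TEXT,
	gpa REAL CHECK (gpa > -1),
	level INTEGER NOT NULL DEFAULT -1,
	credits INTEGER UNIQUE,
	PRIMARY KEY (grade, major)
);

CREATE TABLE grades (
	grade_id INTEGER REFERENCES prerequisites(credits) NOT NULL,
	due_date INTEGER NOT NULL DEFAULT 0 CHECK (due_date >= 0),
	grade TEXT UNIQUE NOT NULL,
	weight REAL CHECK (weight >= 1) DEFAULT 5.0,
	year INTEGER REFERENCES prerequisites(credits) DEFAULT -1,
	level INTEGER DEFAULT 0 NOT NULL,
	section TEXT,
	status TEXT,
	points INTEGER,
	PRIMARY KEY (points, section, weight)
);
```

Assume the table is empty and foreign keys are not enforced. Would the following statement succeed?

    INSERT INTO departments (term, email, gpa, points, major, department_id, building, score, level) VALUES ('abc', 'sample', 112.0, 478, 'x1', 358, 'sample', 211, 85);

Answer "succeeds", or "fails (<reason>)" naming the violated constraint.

fails (NOT NULL on name)

name is omitted from the column list and has no DEFAULT, so it would receive NULL.
But name is part of the PRIMARY KEY (implied NOT NULL).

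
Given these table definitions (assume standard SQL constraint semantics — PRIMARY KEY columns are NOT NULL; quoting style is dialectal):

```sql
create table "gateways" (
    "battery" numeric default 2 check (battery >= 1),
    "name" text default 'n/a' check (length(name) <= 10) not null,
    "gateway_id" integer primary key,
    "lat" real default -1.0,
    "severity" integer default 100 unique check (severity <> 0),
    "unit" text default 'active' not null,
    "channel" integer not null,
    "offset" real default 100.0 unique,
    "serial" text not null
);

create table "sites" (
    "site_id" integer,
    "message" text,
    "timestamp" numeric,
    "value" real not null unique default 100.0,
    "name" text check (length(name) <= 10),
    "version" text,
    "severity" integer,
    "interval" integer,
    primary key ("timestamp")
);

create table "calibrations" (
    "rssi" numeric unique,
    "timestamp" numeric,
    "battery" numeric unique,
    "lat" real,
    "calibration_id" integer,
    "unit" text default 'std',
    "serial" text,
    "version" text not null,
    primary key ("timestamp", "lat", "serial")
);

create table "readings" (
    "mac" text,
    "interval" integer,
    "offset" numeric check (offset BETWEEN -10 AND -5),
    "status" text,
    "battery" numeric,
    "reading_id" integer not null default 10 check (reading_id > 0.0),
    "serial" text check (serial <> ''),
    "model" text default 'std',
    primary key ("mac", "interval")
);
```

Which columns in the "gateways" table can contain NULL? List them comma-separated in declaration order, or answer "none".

- battery: CHECK does not forbid NULL (a CHECK constraint passes when its expression is NULL) → nullable.
- name: declared NOT NULL → not nullable.
- gateway_id: part of the PRIMARY KEY, which implies NOT NULL → not nullable.
- lat: DEFAULT only fills an omitted column; an explicit NULL is still allowed → nullable.
- severity: CHECK does not forbid NULL (a CHECK constraint passes when its expression is NULL) → nullable.
- unit: declared NOT NULL → not nullable.
- channel: declared NOT NULL → not nullable.
- offset: UNIQUE does not imply NOT NULL → nullable.
- serial: declared NOT NULL → not nullable.

battery, lat, severity, offset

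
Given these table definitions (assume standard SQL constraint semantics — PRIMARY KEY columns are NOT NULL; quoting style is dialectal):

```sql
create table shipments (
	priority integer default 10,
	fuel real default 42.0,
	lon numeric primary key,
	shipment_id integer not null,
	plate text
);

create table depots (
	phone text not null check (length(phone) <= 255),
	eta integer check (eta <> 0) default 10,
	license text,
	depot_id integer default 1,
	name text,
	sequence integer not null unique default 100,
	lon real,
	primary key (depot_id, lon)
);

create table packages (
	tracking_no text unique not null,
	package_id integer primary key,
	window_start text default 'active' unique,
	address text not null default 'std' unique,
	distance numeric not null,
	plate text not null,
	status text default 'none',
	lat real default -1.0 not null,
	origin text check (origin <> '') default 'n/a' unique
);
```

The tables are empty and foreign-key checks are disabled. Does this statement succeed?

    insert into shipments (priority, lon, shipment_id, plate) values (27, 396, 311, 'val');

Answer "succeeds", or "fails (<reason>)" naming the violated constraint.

NOT NULL columns: lon is supplied; shipment_id is supplied.
No constraint is violated.

succeeds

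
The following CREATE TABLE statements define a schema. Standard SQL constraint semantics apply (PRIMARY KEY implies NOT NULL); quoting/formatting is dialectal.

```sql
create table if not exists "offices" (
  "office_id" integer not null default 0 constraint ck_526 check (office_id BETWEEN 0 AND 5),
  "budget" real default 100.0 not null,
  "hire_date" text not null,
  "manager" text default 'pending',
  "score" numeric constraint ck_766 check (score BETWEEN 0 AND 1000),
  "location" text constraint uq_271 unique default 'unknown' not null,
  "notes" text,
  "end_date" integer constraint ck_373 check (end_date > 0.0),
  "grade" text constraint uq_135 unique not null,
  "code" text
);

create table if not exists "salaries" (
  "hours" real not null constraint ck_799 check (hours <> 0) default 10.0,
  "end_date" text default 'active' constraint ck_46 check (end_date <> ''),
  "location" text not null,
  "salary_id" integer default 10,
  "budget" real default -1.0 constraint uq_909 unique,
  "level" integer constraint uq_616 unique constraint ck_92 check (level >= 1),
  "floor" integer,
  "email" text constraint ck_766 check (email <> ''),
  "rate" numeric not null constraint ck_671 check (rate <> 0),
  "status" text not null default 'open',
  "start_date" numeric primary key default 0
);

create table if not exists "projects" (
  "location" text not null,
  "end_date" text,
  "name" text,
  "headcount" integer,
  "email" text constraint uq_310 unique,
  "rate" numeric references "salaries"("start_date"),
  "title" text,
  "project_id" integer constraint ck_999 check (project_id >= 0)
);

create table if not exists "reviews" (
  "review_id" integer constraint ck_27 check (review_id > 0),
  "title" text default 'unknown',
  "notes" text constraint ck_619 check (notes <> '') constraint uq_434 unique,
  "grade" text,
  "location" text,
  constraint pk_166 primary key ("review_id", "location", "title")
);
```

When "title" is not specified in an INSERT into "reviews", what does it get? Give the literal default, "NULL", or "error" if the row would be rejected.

'unknown'

title has an explicit DEFAULT 'unknown'.
When the column is omitted from an INSERT, that default is used.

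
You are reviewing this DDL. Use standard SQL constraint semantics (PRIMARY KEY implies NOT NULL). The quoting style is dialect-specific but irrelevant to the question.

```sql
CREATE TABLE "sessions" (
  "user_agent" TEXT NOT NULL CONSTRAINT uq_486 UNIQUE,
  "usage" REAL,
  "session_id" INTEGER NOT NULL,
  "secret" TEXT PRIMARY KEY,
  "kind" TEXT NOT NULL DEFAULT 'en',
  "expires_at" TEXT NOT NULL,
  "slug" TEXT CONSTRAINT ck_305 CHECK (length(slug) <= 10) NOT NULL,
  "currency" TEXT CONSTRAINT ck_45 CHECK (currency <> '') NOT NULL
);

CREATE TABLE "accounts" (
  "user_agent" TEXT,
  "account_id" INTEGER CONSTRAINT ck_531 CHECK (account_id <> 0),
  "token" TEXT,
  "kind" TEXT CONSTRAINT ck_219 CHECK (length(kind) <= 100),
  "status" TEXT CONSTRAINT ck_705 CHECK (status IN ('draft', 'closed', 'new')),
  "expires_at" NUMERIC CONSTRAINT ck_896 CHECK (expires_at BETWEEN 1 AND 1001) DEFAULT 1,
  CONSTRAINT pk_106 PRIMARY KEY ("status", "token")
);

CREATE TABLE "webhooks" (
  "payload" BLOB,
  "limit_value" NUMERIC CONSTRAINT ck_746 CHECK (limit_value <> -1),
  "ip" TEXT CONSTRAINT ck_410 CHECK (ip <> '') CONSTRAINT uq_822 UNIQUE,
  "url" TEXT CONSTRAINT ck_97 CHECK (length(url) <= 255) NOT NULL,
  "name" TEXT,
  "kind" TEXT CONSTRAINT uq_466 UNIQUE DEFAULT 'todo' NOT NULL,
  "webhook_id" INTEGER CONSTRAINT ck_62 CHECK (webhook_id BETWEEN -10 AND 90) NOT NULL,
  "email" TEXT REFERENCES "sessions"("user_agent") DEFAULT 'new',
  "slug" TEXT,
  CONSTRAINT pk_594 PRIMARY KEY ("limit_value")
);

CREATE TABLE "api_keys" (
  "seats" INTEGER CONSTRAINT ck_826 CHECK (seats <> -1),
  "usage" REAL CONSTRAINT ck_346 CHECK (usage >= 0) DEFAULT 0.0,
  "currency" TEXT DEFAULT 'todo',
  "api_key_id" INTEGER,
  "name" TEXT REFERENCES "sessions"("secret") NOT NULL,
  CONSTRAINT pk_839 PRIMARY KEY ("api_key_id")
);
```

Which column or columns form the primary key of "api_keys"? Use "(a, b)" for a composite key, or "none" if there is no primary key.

api_key_id

api_key_id is declared PRIMARY KEY as a table-level PRIMARY KEY clause.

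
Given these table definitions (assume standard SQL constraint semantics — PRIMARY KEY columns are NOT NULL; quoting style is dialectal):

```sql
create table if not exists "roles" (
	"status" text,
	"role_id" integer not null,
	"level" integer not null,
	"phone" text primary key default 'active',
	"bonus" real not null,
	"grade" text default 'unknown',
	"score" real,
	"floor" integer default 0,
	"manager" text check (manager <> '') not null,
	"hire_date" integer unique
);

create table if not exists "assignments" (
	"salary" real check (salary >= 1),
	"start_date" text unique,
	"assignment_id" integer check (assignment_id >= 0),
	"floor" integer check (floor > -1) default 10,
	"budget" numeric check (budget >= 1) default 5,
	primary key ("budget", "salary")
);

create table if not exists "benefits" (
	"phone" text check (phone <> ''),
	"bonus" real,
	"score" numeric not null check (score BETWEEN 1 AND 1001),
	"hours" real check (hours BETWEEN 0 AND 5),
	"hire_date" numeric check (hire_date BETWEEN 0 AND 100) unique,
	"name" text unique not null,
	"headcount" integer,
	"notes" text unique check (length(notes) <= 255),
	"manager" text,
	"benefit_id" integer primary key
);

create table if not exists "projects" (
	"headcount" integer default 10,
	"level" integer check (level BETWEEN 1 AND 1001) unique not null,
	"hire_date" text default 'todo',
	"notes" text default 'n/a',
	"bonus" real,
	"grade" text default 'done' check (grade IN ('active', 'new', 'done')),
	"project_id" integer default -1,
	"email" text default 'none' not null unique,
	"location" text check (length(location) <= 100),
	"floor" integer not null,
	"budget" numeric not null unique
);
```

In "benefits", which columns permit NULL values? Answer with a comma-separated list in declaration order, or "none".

phone, bonus, hours, hire_date, headcount, notes, manager

- phone: CHECK does not forbid NULL (a CHECK constraint passes when its expression is NULL) → nullable.
- bonus: no NOT NULL constraint applies → nullable.
- score: declared NOT NULL → not nullable.
- hours: CHECK does not forbid NULL (a CHECK constraint passes when its expression is NULL) → nullable.
- hire_date: CHECK does not forbid NULL (a CHECK constraint passes when its expression is NULL) → nullable.
- name: declared NOT NULL → not nullable.
- headcount: no NOT NULL constraint applies → nullable.
- notes: CHECK does not forbid NULL (a CHECK constraint passes when its expression is NULL) → nullable.
- manager: no NOT NULL constraint applies → nullable.
- benefit_id: part of the PRIMARY KEY, which implies NOT NULL → not nullable.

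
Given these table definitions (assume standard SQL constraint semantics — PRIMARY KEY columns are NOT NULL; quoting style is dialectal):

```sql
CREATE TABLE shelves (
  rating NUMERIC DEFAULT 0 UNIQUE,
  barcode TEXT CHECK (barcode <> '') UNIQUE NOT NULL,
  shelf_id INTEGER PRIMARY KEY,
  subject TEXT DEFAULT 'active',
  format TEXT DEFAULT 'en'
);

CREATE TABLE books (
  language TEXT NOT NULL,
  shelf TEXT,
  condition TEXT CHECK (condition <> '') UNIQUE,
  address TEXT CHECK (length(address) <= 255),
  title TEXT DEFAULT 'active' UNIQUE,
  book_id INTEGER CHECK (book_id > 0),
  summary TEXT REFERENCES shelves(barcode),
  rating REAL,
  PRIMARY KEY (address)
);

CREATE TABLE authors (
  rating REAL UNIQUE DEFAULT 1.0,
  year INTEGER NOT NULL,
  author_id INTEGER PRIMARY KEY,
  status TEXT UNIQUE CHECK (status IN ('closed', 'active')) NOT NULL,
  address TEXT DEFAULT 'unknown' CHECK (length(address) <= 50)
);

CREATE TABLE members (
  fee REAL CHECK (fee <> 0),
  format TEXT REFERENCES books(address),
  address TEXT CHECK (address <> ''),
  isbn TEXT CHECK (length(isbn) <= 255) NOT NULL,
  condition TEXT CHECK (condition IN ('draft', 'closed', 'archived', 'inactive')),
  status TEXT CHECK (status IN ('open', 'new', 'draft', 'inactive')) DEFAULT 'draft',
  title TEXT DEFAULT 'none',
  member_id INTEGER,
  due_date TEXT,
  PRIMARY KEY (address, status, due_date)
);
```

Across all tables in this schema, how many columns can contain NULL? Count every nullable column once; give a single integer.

16

shelves: 3 nullable (rating, subject, format — PK (shelf_id) and explicit NOT NULL columns excluded).
books: 6 nullable (shelf, condition, title, book_id, summary, rating — PK (address) and explicit NOT NULL columns excluded).
authors: 2 nullable (rating, address — PK (author_id) and explicit NOT NULL columns excluded).
members: 5 nullable (fee, format, condition, title, member_id — PK (address, status, due_date) and explicit NOT NULL columns excluded).
Total: 3 + 6 + 2 + 5 = 16.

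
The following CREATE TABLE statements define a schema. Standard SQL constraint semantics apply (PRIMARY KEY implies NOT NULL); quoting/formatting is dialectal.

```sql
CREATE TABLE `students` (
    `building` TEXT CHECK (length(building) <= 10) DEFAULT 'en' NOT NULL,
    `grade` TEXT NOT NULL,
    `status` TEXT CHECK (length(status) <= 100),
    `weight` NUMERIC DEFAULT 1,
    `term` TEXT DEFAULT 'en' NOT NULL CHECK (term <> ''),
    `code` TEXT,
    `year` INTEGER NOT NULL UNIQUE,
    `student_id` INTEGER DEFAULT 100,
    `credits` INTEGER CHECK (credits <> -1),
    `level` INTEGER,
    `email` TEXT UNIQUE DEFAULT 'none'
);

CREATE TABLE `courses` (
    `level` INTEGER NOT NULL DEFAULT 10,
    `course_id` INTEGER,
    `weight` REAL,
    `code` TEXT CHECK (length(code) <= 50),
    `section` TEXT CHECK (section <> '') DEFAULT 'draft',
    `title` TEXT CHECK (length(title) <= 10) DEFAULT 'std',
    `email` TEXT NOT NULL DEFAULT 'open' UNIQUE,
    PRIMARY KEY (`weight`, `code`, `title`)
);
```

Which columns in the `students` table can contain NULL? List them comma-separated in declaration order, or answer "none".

status, weight, code, student_id, credits, level, email

- building: declared NOT NULL → not nullable.
- grade: declared NOT NULL → not nullable.
- status: CHECK does not forbid NULL (a CHECK constraint passes when its expression is NULL) → nullable.
- weight: DEFAULT only fills an omitted column; an explicit NULL is still allowed → nullable.
- term: declared NOT NULL → not nullable.
- code: no NOT NULL constraint applies → nullable.
- year: declared NOT NULL → not nullable.
- student_id: DEFAULT only fills an omitted column; an explicit NULL is still allowed → nullable.
- credits: CHECK does not forbid NULL (a CHECK constraint passes when its expression is NULL) → nullable.
- level: no NOT NULL constraint applies → nullable.
- email: UNIQUE does not imply NOT NULL → nullable.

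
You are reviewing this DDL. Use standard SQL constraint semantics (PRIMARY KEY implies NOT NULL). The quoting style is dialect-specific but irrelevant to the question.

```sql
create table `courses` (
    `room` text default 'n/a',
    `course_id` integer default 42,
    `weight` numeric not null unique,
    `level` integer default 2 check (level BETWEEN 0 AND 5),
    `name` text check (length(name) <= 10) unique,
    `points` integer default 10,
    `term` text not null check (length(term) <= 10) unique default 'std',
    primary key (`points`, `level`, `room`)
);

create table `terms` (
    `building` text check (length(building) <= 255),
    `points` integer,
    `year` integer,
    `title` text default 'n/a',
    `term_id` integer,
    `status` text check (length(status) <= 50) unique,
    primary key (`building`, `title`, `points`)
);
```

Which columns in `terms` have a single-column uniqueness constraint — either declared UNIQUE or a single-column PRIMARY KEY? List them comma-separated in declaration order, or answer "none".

- building: part of a composite PRIMARY KEY — only the tuple is unique, not this column on its own.
- points: part of a composite PRIMARY KEY — only the tuple is unique, not this column on its own.
- year: no UNIQUE or single-column PK constraint.
- title: part of a composite PRIMARY KEY — only the tuple is unique, not this column on its own.
- term_id: no UNIQUE or single-column PK constraint.
- status: declared UNIQUE → unique.

status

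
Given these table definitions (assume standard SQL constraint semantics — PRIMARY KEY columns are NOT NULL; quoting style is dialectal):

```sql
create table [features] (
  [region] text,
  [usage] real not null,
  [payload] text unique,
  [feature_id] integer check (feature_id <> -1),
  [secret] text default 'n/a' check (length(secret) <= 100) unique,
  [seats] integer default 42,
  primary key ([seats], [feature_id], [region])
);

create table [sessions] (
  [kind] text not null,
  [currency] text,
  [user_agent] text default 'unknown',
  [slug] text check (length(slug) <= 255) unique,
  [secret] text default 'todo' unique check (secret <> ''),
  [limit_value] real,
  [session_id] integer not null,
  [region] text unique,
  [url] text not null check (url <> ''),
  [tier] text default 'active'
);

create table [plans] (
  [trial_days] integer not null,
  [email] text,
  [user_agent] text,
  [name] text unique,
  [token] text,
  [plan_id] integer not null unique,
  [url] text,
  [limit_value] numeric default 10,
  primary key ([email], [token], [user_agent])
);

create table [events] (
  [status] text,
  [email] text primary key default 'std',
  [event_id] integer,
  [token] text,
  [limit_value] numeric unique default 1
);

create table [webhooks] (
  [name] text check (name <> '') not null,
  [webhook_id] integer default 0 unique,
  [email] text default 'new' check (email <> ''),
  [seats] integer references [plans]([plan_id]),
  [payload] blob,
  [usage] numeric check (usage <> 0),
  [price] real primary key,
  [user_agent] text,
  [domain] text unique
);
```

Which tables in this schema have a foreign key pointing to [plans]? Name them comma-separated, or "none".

webhooks

- webhooks.seats references plans(plan_id).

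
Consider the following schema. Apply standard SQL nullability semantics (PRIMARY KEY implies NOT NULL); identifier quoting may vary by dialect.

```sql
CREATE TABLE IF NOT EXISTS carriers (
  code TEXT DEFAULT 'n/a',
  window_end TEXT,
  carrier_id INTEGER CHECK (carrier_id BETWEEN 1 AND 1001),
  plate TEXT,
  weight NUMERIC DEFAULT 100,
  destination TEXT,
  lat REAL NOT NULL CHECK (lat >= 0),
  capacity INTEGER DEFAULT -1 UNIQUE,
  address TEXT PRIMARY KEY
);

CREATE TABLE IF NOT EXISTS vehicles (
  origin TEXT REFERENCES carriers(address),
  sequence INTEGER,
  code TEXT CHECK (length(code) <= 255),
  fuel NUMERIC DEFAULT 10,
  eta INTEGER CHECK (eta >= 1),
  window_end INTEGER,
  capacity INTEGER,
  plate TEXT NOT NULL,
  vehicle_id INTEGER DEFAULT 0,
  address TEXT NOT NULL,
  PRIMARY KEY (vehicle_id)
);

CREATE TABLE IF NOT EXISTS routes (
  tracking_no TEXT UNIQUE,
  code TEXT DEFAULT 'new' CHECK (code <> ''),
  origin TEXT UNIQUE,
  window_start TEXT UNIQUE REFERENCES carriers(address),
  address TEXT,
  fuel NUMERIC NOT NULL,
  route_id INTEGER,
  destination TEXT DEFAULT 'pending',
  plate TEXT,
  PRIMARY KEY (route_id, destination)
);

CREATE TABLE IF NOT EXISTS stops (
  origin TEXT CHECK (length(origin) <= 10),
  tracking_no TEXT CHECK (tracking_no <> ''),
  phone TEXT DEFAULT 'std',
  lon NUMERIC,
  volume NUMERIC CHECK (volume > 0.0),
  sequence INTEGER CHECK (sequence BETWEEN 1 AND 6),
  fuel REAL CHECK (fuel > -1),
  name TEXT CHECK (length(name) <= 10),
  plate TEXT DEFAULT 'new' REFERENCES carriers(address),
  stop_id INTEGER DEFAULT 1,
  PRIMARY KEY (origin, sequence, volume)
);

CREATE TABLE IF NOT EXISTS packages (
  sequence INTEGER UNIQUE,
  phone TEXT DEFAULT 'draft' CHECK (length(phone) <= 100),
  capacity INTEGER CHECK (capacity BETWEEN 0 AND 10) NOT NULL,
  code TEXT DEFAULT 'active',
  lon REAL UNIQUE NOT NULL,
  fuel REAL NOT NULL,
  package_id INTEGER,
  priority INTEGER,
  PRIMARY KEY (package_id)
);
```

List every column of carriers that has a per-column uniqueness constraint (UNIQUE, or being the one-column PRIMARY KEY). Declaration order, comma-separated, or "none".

capacity, address

- code: no UNIQUE or single-column PK constraint.
- window_end: no UNIQUE or single-column PK constraint.
- carrier_id: no UNIQUE or single-column PK constraint.
- plate: no UNIQUE or single-column PK constraint.
- weight: no UNIQUE or single-column PK constraint.
- destination: no UNIQUE or single-column PK constraint.
- lat: no UNIQUE or single-column PK constraint.
- capacity: declared UNIQUE → unique.
- address: single-column PRIMARY KEY → unique.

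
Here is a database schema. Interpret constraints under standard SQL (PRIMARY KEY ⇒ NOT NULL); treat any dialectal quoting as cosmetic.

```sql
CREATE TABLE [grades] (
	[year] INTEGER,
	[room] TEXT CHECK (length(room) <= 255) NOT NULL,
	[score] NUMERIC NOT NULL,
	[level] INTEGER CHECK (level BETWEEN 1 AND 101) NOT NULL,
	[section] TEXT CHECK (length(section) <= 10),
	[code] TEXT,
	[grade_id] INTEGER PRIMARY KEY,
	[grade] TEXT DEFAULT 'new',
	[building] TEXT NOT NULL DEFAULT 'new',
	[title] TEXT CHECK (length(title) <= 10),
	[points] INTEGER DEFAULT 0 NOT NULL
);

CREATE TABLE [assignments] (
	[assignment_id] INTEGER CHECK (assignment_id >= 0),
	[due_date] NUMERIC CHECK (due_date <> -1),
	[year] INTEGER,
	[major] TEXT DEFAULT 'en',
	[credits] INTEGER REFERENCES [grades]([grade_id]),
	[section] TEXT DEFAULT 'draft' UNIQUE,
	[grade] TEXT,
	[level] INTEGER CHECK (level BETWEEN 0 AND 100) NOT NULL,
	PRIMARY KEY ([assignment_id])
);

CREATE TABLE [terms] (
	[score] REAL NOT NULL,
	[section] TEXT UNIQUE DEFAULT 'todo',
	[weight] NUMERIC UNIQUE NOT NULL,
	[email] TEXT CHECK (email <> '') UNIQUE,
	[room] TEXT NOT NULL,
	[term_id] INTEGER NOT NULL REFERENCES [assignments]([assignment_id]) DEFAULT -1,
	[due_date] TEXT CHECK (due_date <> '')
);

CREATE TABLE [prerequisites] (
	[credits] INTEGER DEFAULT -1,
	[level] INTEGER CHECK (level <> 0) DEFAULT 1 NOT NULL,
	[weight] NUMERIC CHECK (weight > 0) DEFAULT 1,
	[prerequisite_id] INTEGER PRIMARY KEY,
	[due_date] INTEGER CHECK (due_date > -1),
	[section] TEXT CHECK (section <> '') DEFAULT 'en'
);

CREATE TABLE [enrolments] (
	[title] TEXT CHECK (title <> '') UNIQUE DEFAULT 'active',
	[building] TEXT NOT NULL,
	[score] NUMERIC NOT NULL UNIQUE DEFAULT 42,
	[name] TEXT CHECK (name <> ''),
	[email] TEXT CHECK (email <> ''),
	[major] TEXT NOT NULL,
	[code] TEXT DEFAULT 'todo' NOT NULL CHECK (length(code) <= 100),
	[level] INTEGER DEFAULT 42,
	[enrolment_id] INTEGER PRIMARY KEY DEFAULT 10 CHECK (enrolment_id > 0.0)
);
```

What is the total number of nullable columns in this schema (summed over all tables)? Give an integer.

22

grades: 5 nullable (year, section, code, grade, title — PK (grade_id) and explicit NOT NULL columns excluded).
assignments: 6 nullable (due_date, year, major, credits, section, grade — PK (assignment_id) and explicit NOT NULL columns excluded).
terms: 3 nullable (section, email, due_date — PK none and explicit NOT NULL columns excluded).
prerequisites: 4 nullable (credits, weight, due_date, section — PK (prerequisite_id) and explicit NOT NULL columns excluded).
enrolments: 4 nullable (title, name, email, level — PK (enrolment_id) and explicit NOT NULL columns excluded).
Total: 5 + 6 + 3 + 4 + 4 = 22.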